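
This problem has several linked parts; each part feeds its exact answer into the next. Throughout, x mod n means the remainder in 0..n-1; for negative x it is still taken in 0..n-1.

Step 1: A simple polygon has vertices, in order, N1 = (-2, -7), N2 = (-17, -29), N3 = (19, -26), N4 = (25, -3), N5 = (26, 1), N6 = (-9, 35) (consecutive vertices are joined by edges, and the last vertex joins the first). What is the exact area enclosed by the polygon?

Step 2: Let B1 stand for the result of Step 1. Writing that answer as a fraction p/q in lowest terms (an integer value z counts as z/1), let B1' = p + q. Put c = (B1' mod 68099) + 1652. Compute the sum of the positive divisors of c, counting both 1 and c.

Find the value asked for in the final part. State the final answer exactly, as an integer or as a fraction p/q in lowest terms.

3108

Step 1: cross terms: (-2*-29 - -17*-7)=-61, (-17*-26 - 19*-29)=993, (19*-3 - 25*-26)=593, (25*1 - 26*-3)=103, (26*35 - -9*1)=919, (-9*-7 - -2*35)=133; twice the area = |2680| = 2680; area = 1340; answer 1340
Step 2: B1 = 1340; threaded value p + q = 1341; c = 2993; 2993 = 41 * 73; sigma = (1 + 41) * (1 + 73) = 42 * 74 = 3108; answer 3108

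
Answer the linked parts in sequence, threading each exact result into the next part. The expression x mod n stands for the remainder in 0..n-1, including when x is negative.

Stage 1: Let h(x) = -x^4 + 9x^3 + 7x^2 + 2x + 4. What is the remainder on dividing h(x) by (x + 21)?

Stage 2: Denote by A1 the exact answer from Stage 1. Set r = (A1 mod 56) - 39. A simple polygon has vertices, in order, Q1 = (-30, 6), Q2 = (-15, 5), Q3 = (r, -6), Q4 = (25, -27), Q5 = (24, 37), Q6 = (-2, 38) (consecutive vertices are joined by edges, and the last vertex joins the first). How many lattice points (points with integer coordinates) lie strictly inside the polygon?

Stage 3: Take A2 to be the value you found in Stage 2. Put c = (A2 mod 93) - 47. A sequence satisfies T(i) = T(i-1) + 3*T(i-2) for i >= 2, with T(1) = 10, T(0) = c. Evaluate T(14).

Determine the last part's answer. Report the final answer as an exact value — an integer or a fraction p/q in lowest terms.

582652

Stage 1: remainder = value at the root: -1*(-21)^4 + 9*(-21)^3 + 7*(-21)^2 + 2*(-21)^1 + 4 = (-194481) + (-83349) + (3087) + (-42) + (4) = -274781; answer -274781
Stage 2: A1 = -274781; r = -28; cross terms: (-30*5 - -15*6)=-60, (-15*-6 - -28*5)=230, (-28*-27 - 25*-6)=906, (25*37 - 24*-27)=1573, (24*38 - -2*37)=986, (-2*6 - -30*38)=1128; twice the area = |4763| = 4763; area = 4763/2; boundary points = 1 + 1 + 1 + 1 + 1 + 4 = 9; strictly interior points = area - boundary/2 + 1 = 2378; answer 2378
Stage 3: A2 = 2378; c = 6; T(2) = 1*(10) + 3*(6) = 28; iterating: T(2)=28, T(3)=58, T(4)=142, T(5)=316, T(6)=742, T(7)=1690, T(8)=3916, T(9)=8986, T(10)=20734, T(11)=47692, T(12)=109894, T(13)=252970, T(14)=582652; answer 582652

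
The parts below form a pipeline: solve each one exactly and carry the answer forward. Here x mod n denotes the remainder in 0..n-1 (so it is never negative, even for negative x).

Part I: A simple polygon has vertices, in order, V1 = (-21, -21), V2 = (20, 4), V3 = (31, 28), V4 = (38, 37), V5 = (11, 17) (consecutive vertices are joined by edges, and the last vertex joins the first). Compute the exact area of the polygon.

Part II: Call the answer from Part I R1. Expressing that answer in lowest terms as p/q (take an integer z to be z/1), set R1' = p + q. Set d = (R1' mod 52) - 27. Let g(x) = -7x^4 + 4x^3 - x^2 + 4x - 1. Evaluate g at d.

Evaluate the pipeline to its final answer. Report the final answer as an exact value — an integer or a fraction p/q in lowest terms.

Part I: cross terms: (-21*4 - 20*-21)=336, (20*28 - 31*4)=436, (31*37 - 38*28)=83, (38*17 - 11*37)=239, (11*-21 - -21*17)=126; twice the area = |1220| = 1220; area = 610; answer 610
Part II: R1 = 610; threaded value p + q = 611; d = 12; -7*(12)^4 + 4*(12)^3 - 1*(12)^2 + 4*(12)^1 - 1 = (-145152) + (6912) + (-144) + (48) + (-1) = -138337; answer -138337

-138337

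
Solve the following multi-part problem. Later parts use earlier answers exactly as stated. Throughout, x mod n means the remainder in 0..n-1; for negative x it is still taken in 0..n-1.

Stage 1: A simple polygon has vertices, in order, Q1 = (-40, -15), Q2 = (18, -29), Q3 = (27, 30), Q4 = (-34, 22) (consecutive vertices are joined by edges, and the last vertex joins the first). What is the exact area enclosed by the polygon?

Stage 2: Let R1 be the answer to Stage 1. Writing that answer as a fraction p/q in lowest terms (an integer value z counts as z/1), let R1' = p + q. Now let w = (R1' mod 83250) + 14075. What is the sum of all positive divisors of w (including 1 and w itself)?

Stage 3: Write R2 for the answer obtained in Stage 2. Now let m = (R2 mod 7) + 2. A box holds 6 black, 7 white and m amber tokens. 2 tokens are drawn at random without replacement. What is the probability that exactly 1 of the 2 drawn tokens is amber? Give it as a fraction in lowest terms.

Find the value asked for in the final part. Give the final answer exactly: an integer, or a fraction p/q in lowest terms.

Stage 1: cross terms: (-40*-29 - 18*-15)=1430, (18*30 - 27*-29)=1323, (27*22 - -34*30)=1614, (-34*-15 - -40*22)=1390; twice the area = |5757| = 5757; area = 5757/2; answer 5757/2
Stage 2: R1 = 5757/2; threaded value p + q = 5759; w = 19834; 19834 = 2 * 47 * 211; sigma = (1 + 2) * (1 + 47) * (1 + 211) = 3 * 48 * 212 = 30528; answer 30528
Stage 3: R2 = 30528; m = 3; total draws C(16,2) = 120; favorable C(3,1)*C(13,1) = 39; P = 13/40; answer 13/40

13/40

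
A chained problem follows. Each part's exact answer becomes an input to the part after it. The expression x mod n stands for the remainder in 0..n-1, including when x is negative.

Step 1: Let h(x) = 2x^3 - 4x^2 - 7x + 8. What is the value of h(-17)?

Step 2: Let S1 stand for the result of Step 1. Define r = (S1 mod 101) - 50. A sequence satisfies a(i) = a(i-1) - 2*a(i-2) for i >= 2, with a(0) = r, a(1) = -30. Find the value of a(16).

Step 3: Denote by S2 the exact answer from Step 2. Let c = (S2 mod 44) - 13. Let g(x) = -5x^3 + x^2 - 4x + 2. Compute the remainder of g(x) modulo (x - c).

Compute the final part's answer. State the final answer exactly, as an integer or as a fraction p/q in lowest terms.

-34008

Step 1: 2*(-17)^3 - 4*(-17)^2 - 7*(-17)^1 + 8 = (-9826) + (-1156) + (119) + (8) = -10855; answer -10855
Step 2: S1 = -10855; r = 3; a(2) = 1*(-30) - 2*(3) = -36; iterating: a(2)=-36, a(3)=24, a(4)=96, a(5)=48, a(6)=-144, a(7)=-240, a(8)=48, a(9)=528, a(10)=432, a(11)=-624, a(12)=-1488, a(13)=-240, a(14)=2736, a(15)=3216, a(16)=-2256; answer -2256
Step 3: S2 = -2256; c = 19; remainder = value at the root: -5*(19)^3 + 1*(19)^2 - 4*(19)^1 + 2 = (-34295) + (361) + (-76) + (2) = -34008; answer -34008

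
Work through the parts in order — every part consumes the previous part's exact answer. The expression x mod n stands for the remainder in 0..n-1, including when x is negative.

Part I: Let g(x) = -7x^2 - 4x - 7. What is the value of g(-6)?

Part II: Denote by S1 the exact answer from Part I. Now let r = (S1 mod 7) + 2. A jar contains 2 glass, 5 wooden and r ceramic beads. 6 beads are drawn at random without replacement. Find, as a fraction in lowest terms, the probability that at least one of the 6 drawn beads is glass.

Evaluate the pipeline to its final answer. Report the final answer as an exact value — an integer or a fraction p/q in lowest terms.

Part I: -7*(-6)^2 - 4*(-6)^1 - 7 = (-252) + (24) + (-7) = -235; answer -235
Part II: S1 = -235; r = 5; total draws C(12,6) = 924; complement C(10,6) = 210; favorable 924 - 210 = 714; P = 17/22; answer 17/22

17/22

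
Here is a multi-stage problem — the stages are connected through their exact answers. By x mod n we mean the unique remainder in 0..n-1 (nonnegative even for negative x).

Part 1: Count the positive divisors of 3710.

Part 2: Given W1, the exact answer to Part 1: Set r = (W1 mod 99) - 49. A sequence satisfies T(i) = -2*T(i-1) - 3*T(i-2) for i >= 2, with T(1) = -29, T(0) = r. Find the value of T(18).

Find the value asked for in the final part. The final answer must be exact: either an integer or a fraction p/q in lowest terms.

-806051

Part 1: 3710 = 2 * 5 * 7 * 53; number of divisors = (1+1) * (1+1) * (1+1) * (1+1) = 16; answer 16
Part 2: W1 = 16; r = -33; T(2) = -2*(-29) - 3*(-33) = 157; iterating: T(2)=157, T(3)=-227, T(4)=-17, T(5)=715, T(6)=-1379, T(7)=613, T(8)=2911, T(9)=-7661, T(10)=6589, T(11)=9805, T(12)=-39377, T(13)=49339, T(14)=19453, T(15)=-186923, T(16)=315487, T(17)=-70205, T(18)=-806051; answer -806051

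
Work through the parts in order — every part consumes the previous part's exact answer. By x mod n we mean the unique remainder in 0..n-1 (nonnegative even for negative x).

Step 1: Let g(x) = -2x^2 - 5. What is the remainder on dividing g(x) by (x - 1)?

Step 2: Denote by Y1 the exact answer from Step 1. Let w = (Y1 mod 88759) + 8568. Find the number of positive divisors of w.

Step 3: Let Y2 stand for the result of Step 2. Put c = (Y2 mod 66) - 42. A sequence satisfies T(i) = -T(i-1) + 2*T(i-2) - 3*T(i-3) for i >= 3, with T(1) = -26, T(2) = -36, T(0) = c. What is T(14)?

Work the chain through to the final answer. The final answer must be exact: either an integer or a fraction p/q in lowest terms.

Step 1: remainder = value at the root: -2*(1)^2 - 5 = (-2) + (-5) = -7; answer -7
Step 2: Y1 = -7; w = 97320; 97320 = 2^3 * 3 * 5 * 811; number of divisors = (3+1) * (1+1) * (1+1) * (1+1) = 32; answer 32
Step 3: Y2 = 32; c = -10; T(3) = -1*(-36) + 2*(-26) - 3*(-10) = 14; iterating: T(3)=14, T(4)=-8, T(5)=144, T(6)=-202, T(7)=514, T(8)=-1350, T(9)=2984, T(10)=-7226, T(11)=17244, T(12)=-40648, T(13)=96814, T(14)=-229842; answer -229842

-229842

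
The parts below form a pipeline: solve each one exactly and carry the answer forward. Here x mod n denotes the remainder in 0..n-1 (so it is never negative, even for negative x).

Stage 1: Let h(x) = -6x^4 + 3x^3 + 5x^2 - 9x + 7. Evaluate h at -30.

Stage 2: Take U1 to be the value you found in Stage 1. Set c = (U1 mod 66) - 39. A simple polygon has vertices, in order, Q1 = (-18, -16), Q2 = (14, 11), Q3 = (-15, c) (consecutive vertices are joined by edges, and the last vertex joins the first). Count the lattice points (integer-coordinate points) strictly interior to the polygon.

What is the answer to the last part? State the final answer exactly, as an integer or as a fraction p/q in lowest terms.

375

Stage 1: -6*(-30)^4 + 3*(-30)^3 + 5*(-30)^2 - 9*(-30)^1 + 7 = (-4860000) + (-81000) + (4500) + (270) + (7) = -4936223; answer -4936223
Stage 2: U1 = -4936223; c = 10; cross terms: (-18*11 - 14*-16)=26, (14*10 - -15*11)=305, (-15*-16 - -18*10)=420; twice the area = |751| = 751; area = 751/2; boundary points = 1 + 1 + 1 = 3; strictly interior points = area - boundary/2 + 1 = 375; answer 375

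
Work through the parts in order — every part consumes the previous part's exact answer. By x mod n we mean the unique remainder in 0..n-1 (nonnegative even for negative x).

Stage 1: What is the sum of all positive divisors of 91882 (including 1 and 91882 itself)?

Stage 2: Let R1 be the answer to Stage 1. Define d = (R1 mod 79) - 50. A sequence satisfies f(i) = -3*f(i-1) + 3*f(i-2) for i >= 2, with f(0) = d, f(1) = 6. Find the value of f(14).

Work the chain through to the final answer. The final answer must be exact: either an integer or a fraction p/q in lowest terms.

Stage 1: 91882 = 2 * 7 * 6563; sigma = (1 + 2) * (1 + 7) * (1 + 6563) = 3 * 8 * 6564 = 157536; answer 157536
Stage 2: R1 = 157536; d = -40; f(2) = -3*(6) + 3*(-40) = -138; iterating: f(2)=-138, f(3)=432, f(4)=-1710, f(5)=6426, f(6)=-24408, f(7)=92502, f(8)=-350730, f(9)=1329696, f(10)=-5041278, f(11)=19112922, f(12)=-72462600, f(13)=274726566, f(14)=-1041567498; answer -1041567498

-1041567498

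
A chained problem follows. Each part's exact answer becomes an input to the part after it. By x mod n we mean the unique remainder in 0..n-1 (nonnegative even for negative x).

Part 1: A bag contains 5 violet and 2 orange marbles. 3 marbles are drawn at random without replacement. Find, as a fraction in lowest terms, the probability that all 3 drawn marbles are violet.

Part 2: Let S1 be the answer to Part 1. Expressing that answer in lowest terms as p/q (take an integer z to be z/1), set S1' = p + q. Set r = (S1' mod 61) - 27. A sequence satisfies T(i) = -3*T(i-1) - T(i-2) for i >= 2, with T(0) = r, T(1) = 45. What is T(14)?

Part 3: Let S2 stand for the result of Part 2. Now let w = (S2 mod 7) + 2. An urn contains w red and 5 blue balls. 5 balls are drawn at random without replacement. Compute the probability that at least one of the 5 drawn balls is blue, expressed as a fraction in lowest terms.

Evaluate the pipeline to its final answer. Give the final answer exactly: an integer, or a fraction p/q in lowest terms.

257/264

Part 1: total draws C(7,3) = 35; favorable C(5,3) = 10; P = 2/7; answer 2/7
Part 2: S1 = 2/7; threaded value p + q = 9; r = -18; T(2) = -3*(45) - 1*(-18) = -117; iterating: T(2)=-117, T(3)=306, T(4)=-801, T(5)=2097, T(6)=-5490, T(7)=14373, T(8)=-37629, T(9)=98514, T(10)=-257913, T(11)=675225, T(12)=-1767762, T(13)=4628061, T(14)=-12116421; answer -12116421
Part 3: S2 = -12116421; w = 7; total draws C(12,5) = 792; complement C(7,5) = 21; favorable 792 - 21 = 771; P = 257/264; answer 257/264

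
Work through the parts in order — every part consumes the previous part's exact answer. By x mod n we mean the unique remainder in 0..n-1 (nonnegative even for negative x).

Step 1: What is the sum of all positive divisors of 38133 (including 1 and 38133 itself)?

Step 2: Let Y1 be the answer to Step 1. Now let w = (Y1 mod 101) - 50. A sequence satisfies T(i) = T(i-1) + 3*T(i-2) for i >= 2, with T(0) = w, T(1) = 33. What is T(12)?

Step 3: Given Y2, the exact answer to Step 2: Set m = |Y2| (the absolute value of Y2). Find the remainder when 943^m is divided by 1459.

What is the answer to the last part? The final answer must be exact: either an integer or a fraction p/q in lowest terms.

Step 1: 38133 = 3^2 * 19 * 223; sigma = (1 + 3 + 9) * (1 + 19) * (1 + 223) = 13 * 20 * 224 = 58240; answer 58240
Step 2: Y1 = 58240; w = 14; T(2) = 1*(33) + 3*(14) = 75; iterating: T(2)=75, T(3)=174, T(4)=399, T(5)=921, T(6)=2118, T(7)=4881, T(8)=11235, T(9)=25878, T(10)=59583, T(11)=137217, T(12)=315966; answer 315966
Step 3: Y2 = 315966; m = 315966; squarings mod 1459: 943^1=943, 943^2=718, 943^4=497, 943^8=438, 943^16=715, 943^32=575, 943^64=891, 943^128=185, 943^256=668, 943^512=1229, 943^1024=376, 943^2048=1312, 943^4096=1183, 943^8192=308, 943^16384=29, 943^32768=841, 943^65536=1125, 943^131072=672, 943^262144=753; 943^315966 = 943^2 * 943^4 * 943^8 * 943^16 * 943^32 * 943^512 * 943^4096 * 943^16384 * 943^32768 * 943^262144 = 1045 (mod 1459); answer 1045

1045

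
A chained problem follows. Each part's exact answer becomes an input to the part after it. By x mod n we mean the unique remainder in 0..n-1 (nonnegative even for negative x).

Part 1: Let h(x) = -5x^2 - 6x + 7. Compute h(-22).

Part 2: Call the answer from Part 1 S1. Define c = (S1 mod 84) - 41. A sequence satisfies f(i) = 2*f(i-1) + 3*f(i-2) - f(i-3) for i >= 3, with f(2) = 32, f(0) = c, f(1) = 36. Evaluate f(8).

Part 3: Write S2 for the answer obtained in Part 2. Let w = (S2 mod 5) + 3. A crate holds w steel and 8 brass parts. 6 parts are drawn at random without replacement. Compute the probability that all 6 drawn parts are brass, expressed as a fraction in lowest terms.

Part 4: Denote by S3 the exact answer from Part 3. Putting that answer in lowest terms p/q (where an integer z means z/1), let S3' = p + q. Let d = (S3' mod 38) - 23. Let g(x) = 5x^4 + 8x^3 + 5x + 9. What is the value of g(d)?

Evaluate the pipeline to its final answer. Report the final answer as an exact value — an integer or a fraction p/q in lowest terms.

117573

Part 1: -5*(-22)^2 - 6*(-22)^1 + 7 = (-2420) + (132) + (7) = -2281; answer -2281
Part 2: S1 = -2281; c = 30; f(3) = 2*(32) + 3*(36) - 1*(30) = 142; iterating: f(3)=142, f(4)=344, f(5)=1082, f(6)=3054, f(7)=9010, f(8)=26100; answer 26100
Part 3: S2 = 26100; w = 3; total draws C(11,6) = 462; favorable C(8,6) = 28; P = 2/33; answer 2/33
Part 4: S3 = 2/33; threaded value p + q = 35; d = 12; 5*(12)^4 + 8*(12)^3 + 5*(12)^1 + 9 = (103680) + (13824) + (60) + (9) = 117573; answer 117573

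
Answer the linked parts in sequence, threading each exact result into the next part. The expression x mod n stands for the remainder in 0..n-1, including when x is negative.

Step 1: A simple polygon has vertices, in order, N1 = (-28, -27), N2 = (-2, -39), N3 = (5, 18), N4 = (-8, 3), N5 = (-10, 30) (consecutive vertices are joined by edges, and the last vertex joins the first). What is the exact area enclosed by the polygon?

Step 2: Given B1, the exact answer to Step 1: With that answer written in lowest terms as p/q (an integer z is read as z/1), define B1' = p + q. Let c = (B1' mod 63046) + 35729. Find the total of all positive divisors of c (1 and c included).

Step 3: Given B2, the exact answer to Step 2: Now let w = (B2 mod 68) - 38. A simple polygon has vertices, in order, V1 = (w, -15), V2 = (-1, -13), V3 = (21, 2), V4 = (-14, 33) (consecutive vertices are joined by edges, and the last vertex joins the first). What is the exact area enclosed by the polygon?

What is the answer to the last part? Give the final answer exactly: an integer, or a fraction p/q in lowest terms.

Step 1: cross terms: (-28*-39 - -2*-27)=1038, (-2*18 - 5*-39)=159, (5*3 - -8*18)=159, (-8*30 - -10*3)=-210, (-10*-27 - -28*30)=1110; twice the area = |2256| = 2256; area = 1128; answer 1128
Step 2: B1 = 1128; threaded value p + q = 1129; c = 36858; 36858 = 2 * 3 * 6143; sigma = (1 + 2) * (1 + 3) * (1 + 6143) = 3 * 4 * 6144 = 73728; answer 73728
Step 3: B2 = 73728; w = -22; cross terms: (-22*-13 - -1*-15)=271, (-1*2 - 21*-13)=271, (21*33 - -14*2)=721, (-14*-15 - -22*33)=936; twice the area = |2199| = 2199; area = 2199/2; answer 2199/2

2199/2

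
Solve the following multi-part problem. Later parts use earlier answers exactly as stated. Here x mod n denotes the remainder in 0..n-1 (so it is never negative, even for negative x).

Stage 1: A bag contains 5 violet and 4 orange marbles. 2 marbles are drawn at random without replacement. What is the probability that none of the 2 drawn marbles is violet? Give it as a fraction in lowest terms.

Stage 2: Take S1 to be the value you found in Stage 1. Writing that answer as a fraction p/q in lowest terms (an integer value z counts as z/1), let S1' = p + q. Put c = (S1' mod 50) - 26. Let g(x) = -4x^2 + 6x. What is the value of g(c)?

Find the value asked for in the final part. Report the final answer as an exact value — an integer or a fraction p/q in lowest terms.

Stage 1: total draws C(9,2) = 36; favorable C(4,2) = 6; P = 1/6; answer 1/6
Stage 2: S1 = 1/6; threaded value p + q = 7; c = -19; -4*(-19)^2 + 6*(-19)^1 = (-1444) + (-114) = -1558; answer -1558

-1558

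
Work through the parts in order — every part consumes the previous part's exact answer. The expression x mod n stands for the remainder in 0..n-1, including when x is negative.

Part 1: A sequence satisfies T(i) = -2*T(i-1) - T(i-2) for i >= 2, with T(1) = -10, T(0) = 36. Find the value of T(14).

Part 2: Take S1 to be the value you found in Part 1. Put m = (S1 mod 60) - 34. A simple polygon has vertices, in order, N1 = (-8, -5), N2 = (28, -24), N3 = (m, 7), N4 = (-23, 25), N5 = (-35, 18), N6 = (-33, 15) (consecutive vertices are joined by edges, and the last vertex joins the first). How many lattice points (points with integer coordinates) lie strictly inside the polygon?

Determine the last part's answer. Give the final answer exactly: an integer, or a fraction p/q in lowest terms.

698

Part 1: T(2) = -2*(-10) - 1*(36) = -16; iterating: T(2)=-16, T(3)=42, T(4)=-68, T(5)=94, T(6)=-120, T(7)=146, T(8)=-172, T(9)=198, T(10)=-224, T(11)=250, T(12)=-276, T(13)=302, T(14)=-328; answer -328
Part 2: S1 = -328; m = -2; cross terms: (-8*-24 - 28*-5)=332, (28*7 - -2*-24)=148, (-2*25 - -23*7)=111, (-23*18 - -35*25)=461, (-35*15 - -33*18)=69, (-33*-5 - -8*15)=285; twice the area = |1406| = 1406; area = 703; boundary points = 1 + 1 + 3 + 1 + 1 + 5 = 12; strictly interior points = area - boundary/2 + 1 = 698; answer 698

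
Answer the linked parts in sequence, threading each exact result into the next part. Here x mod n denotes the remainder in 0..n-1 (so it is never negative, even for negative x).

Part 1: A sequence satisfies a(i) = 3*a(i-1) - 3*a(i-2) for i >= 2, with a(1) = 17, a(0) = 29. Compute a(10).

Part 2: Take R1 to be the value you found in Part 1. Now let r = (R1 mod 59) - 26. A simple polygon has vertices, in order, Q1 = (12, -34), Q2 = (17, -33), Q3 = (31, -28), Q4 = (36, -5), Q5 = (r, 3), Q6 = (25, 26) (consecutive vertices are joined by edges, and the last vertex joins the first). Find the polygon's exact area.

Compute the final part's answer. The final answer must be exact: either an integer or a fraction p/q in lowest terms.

Part 1: a(2) = 3*(17) - 3*(29) = -36; iterating: a(2)=-36, a(3)=-159, a(4)=-369, a(5)=-630, a(6)=-783, a(7)=-459, a(8)=972, a(9)=4293, a(10)=9963; answer 9963
Part 2: R1 = 9963; r = 25; cross terms: (12*-33 - 17*-34)=182, (17*-28 - 31*-33)=547, (31*-5 - 36*-28)=853, (36*3 - 25*-5)=233, (25*26 - 25*3)=575, (25*-34 - 12*26)=-1162; twice the area = |1228| = 1228; area = 614; answer 614

614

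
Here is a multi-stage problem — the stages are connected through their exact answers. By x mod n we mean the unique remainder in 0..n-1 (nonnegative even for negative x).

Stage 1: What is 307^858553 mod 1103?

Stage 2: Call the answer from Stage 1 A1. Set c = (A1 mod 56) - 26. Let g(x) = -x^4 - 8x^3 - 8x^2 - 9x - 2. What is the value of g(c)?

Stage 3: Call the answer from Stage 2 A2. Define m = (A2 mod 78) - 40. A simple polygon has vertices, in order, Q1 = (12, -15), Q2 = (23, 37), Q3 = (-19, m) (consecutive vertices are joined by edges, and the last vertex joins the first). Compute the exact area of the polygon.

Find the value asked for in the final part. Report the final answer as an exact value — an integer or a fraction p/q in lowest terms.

Stage 1: squarings mod 1103: 307^1=307, 307^2=494, 307^4=273, 307^8=628, 307^16=613, 307^32=749, 307^64=677, 307^128=584, 307^256=229, 307^512=600, 307^1024=422, 307^2048=501, 307^4096=620, 307^8192=556, 307^16384=296, 307^32768=479, 307^65536=17, 307^131072=289, 307^262144=796, 307^524288=494; 307^858553 = 307^1 * 307^8 * 307^16 * 307^32 * 307^128 * 307^256 * 307^2048 * 307^4096 * 307^65536 * 307^262144 * 307^524288 = 1102 (mod 1103); answer 1102
Stage 2: A1 = 1102; c = 12; -1*(12)^4 - 8*(12)^3 - 8*(12)^2 - 9*(12)^1 - 2 = (-20736) + (-13824) + (-1152) + (-108) + (-2) = -35822; answer -35822
Stage 3: A2 = -35822; m = 18; cross terms: (12*37 - 23*-15)=789, (23*18 - -19*37)=1117, (-19*-15 - 12*18)=69; twice the area = |1975| = 1975; area = 1975/2; answer 1975/2

1975/2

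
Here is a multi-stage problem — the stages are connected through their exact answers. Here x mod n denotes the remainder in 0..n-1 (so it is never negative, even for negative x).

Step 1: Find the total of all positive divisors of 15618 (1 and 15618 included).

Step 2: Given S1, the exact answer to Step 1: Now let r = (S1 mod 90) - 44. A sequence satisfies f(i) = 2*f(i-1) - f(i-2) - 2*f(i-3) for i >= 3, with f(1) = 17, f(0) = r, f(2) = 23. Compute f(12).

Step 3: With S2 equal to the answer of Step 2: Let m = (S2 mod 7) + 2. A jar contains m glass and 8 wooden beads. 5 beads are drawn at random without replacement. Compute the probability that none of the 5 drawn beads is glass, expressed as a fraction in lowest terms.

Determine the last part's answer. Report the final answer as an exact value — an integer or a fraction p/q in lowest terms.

Step 1: 15618 = 2 * 3 * 19 * 137; sigma = (1 + 2) * (1 + 3) * (1 + 19) * (1 + 137) = 3 * 4 * 20 * 138 = 33120; answer 33120
Step 2: S1 = 33120; r = -44; f(3) = 2*(23) - 1*(17) - 2*(-44) = 117; iterating: f(3)=117, f(4)=177, f(5)=191, f(6)=-29, f(7)=-603, f(8)=-1559, f(9)=-2457, f(10)=-2149, f(11)=1277, f(12)=9617; answer 9617
Step 3: S2 = 9617; m = 8; total draws C(16,5) = 4368; favorable C(8,5) = 56; P = 1/78; answer 1/78

1/78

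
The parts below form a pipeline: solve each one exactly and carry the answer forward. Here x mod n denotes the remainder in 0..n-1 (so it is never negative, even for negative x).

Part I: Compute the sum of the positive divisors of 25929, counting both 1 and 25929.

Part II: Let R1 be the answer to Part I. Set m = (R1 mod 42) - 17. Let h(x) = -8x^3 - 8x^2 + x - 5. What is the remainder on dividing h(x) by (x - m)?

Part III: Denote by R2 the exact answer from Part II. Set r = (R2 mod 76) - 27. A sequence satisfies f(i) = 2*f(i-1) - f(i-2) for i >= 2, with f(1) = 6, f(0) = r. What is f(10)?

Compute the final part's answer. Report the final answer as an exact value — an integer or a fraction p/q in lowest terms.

Part I: 25929 = 3^2 * 43 * 67; sigma = (1 + 3 + 9) * (1 + 43) * (1 + 67) = 13 * 44 * 68 = 38896; answer 38896
Part II: R1 = 38896; m = -13; remainder = value at the root: -8*(-13)^3 - 8*(-13)^2 + 1*(-13)^1 - 5 = (17576) + (-1352) + (-13) + (-5) = 16206; answer 16206
Part III: R2 = 16206; r = -9; f(2) = 2*(6) - 1*(-9) = 21; iterating: f(2)=21, f(3)=36, f(4)=51, f(5)=66, f(6)=81, f(7)=96, f(8)=111, f(9)=126, f(10)=141; answer 141

141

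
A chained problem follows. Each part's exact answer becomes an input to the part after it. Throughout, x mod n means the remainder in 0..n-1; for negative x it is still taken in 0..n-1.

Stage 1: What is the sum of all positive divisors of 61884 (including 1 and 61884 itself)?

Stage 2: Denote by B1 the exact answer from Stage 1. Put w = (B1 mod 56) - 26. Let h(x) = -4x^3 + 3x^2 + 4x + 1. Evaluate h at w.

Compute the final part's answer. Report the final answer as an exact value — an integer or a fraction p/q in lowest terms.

Stage 1: 61884 = 2^2 * 3^4 * 191; sigma = (1 + 2 + 4) * (1 + 3 + 9 + 27 + 81) * (1 + 191) = 7 * 121 * 192 = 162624; answer 162624
Stage 2: B1 = 162624; w = -26; -4*(-26)^3 + 3*(-26)^2 + 4*(-26)^1 + 1 = (70304) + (2028) + (-104) + (1) = 72229; answer 72229

72229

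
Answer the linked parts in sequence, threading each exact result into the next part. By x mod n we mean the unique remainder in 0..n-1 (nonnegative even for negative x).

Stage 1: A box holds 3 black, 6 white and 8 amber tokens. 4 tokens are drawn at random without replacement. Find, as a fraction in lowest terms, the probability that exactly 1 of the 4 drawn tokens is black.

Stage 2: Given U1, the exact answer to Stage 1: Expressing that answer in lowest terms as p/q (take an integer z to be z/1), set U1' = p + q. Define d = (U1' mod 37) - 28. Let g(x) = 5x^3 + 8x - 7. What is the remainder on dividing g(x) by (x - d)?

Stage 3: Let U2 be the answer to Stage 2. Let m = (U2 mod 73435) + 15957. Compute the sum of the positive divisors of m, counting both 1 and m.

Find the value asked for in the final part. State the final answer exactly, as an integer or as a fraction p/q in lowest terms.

184320

Stage 1: total draws C(17,4) = 2380; favorable C(3,1)*C(14,3) = 1092; P = 39/85; answer 39/85
Stage 2: U1 = 39/85; threaded value p + q = 124; d = -15; remainder = value at the root: 5*(-15)^3 + 8*(-15)^1 - 7 = (-16875) + (-120) + (-7) = -17002; answer -17002
Stage 3: U2 = -17002; m = 72390; 72390 = 2 * 3 * 5 * 19 * 127; sigma = (1 + 2) * (1 + 3) * (1 + 5) * (1 + 19) * (1 + 127) = 3 * 4 * 6 * 20 * 128 = 184320; answer 184320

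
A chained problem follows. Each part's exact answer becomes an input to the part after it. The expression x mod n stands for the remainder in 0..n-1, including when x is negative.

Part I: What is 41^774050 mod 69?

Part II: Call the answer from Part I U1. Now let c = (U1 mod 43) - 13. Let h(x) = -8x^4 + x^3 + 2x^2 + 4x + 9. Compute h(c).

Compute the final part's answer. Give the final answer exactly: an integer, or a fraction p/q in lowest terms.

-163815

Part I: squarings mod 69: 41^1=41, 41^2=25, 41^4=4, 41^8=16, 41^16=49, 41^32=55, 41^64=58, 41^128=52, 41^256=13, 41^512=31, 41^1024=64, 41^2048=25, 41^4096=4, 41^8192=16, 41^16384=49, 41^32768=55, 41^65536=58, 41^131072=52, 41^262144=13, 41^524288=31; 41^774050 = 41^2 * 41^32 * 41^128 * 41^256 * 41^512 * 41^1024 * 41^2048 * 41^16384 * 41^32768 * 41^65536 * 41^131072 * 41^524288 = 25 (mod 69); answer 25
Part II: U1 = 25; c = 12; -8*(12)^4 + 1*(12)^3 + 2*(12)^2 + 4*(12)^1 + 9 = (-165888) + (1728) + (288) + (48) + (9) = -163815; answer -163815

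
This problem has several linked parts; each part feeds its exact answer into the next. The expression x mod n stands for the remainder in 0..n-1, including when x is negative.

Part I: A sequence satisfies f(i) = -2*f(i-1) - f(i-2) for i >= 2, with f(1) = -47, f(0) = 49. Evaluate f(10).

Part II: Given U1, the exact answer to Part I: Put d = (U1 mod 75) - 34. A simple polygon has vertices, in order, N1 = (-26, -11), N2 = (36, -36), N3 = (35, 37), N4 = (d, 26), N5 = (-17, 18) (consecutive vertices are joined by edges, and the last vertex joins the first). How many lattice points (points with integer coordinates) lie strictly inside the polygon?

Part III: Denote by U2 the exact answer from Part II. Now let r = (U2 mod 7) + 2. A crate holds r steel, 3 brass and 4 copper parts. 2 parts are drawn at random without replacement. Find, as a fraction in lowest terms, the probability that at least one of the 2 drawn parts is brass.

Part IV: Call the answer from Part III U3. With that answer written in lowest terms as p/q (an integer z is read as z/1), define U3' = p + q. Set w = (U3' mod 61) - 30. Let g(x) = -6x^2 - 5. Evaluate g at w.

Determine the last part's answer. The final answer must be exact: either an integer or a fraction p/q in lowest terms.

Part I: f(2) = -2*(-47) - 1*(49) = 45; iterating: f(2)=45, f(3)=-43, f(4)=41, f(5)=-39, f(6)=37, f(7)=-35, f(8)=33, f(9)=-31, f(10)=29; answer 29
Part II: U1 = 29; d = -5; cross terms: (-26*-36 - 36*-11)=1332, (36*37 - 35*-36)=2592, (35*26 - -5*37)=1095, (-5*18 - -17*26)=352, (-17*-11 - -26*18)=655; twice the area = |6026| = 6026; area = 3013; boundary points = 1 + 1 + 1 + 4 + 1 = 8; strictly interior points = area - boundary/2 + 1 = 3010; answer 3010
Part III: U2 = 3010; r = 2; total draws C(9,2) = 36; complement C(6,2) = 15; favorable 36 - 15 = 21; P = 7/12; answer 7/12
Part IV: U3 = 7/12; threaded value p + q = 19; w = -11; -6*(-11)^2 - 5 = (-726) + (-5) = -731; answer -731

-731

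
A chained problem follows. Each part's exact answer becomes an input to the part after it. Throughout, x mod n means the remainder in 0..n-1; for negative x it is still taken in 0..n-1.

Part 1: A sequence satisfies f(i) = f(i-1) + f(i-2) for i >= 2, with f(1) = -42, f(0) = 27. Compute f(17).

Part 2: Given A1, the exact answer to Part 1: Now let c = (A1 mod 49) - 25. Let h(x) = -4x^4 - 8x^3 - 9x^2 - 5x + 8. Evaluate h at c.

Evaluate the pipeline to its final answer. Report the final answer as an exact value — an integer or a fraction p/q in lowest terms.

Part 1: f(2) = 1*(-42) + 1*(27) = -15; iterating: f(2)=-15, f(3)=-57, f(4)=-72, f(5)=-129, f(6)=-201, f(7)=-330, f(8)=-531, f(9)=-861, f(10)=-1392, f(11)=-2253, f(12)=-3645, f(13)=-5898, f(14)=-9543, f(15)=-15441, f(16)=-24984, f(17)=-40425; answer -40425
Part 2: A1 = -40425; c = -25; -4*(-25)^4 - 8*(-25)^3 - 9*(-25)^2 - 5*(-25)^1 + 8 = (-1562500) + (125000) + (-5625) + (125) + (8) = -1442992; answer -1442992

-1442992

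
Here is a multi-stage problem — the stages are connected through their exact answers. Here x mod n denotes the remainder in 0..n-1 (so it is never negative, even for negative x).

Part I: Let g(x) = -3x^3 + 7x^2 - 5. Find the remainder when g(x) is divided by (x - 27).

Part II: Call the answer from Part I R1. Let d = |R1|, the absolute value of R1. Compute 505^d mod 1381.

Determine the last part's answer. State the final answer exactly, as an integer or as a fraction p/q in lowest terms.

1374

Part I: remainder = value at the root: -3*(27)^3 + 7*(27)^2 - 5 = (-59049) + (5103) + (-5) = -53951; answer -53951
Part II: R1 = -53951; d = 53951; squarings mod 1381: 505^1=505, 505^2=921, 505^4=307, 505^8=341, 505^16=277, 505^32=774, 505^64=1103, 505^128=1329, 505^256=1323, 505^512=602, 505^1024=582, 505^2048=379, 505^4096=17, 505^8192=289, 505^16384=661, 505^32768=525; 505^53951 = 505^1 * 505^2 * 505^4 * 505^8 * 505^16 * 505^32 * 505^128 * 505^512 * 505^4096 * 505^16384 * 505^32768 = 1374 (mod 1381); answer 1374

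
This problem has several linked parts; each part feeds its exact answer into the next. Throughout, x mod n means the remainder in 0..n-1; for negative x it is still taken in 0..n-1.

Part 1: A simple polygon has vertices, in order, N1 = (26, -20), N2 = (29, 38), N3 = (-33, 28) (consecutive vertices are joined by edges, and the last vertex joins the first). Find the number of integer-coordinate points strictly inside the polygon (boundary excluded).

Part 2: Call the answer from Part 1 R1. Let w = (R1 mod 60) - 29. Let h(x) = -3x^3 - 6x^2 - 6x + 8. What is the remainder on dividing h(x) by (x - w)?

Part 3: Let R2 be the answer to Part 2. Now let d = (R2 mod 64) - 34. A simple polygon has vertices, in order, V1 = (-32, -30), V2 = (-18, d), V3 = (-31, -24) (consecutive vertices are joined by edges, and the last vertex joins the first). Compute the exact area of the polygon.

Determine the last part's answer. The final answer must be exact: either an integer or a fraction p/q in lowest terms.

83/2

Part 1: cross terms: (26*38 - 29*-20)=1568, (29*28 - -33*38)=2066, (-33*-20 - 26*28)=-68; twice the area = |3566| = 3566; area = 1783; boundary points = 1 + 2 + 1 = 4; strictly interior points = area - boundary/2 + 1 = 1782; answer 1782
Part 2: R1 = 1782; w = 13; remainder = value at the root: -3*(13)^3 - 6*(13)^2 - 6*(13)^1 + 8 = (-6591) + (-1014) + (-78) + (8) = -7675; answer -7675
Part 3: R2 = -7675; d = -29; cross terms: (-32*-29 - -18*-30)=388, (-18*-24 - -31*-29)=-467, (-31*-30 - -32*-24)=162; twice the area = |83| = 83; area = 83/2; answer 83/2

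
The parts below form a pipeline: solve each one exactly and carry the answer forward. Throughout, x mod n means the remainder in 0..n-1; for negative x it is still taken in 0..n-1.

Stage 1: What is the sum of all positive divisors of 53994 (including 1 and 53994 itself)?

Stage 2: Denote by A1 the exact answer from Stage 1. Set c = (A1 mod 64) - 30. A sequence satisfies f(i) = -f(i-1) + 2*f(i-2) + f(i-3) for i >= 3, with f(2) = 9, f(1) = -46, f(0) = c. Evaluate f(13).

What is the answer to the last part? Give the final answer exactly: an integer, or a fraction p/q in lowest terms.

Stage 1: 53994 = 2 * 3 * 8999; sigma = (1 + 2) * (1 + 3) * (1 + 8999) = 3 * 4 * 9000 = 108000; answer 108000
Stage 2: A1 = 108000; c = 2; f(3) = -1*(9) + 2*(-46) + 1*(2) = -99; iterating: f(3)=-99, f(4)=71, f(5)=-260, f(6)=303, f(7)=-752, f(8)=1098, f(9)=-2299, f(10)=3743, f(11)=-7243, f(12)=12430, f(13)=-23173; answer -23173

-23173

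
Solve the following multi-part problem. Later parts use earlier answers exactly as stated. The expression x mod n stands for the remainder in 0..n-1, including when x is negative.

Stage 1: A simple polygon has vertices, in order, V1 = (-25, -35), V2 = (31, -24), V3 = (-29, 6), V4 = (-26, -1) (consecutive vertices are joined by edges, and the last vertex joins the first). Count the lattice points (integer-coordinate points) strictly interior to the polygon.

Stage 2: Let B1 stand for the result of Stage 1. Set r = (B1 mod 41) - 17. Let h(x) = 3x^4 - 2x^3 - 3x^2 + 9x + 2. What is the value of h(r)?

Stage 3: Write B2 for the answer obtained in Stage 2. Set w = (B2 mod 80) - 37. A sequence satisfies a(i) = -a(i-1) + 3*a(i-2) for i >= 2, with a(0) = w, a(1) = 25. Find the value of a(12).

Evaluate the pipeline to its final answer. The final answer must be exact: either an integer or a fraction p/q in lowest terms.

-363274

Stage 1: cross terms: (-25*-24 - 31*-35)=1685, (31*6 - -29*-24)=-510, (-29*-1 - -26*6)=185, (-26*-35 - -25*-1)=885; twice the area = |2245| = 2245; area = 2245/2; boundary points = 1 + 30 + 1 + 1 = 33; strictly interior points = area - boundary/2 + 1 = 1107; answer 1107
Stage 2: B1 = 1107; r = -17; 3*(-17)^4 - 2*(-17)^3 - 3*(-17)^2 + 9*(-17)^1 + 2 = (250563) + (9826) + (-867) + (-153) + (2) = 259371; answer 259371
Stage 3: B2 = 259371; w = -26; a(2) = -1*(25) + 3*(-26) = -103; iterating: a(2)=-103, a(3)=178, a(4)=-487, a(5)=1021, a(6)=-2482, a(7)=5545, a(8)=-12991, a(9)=29626, a(10)=-68599, a(11)=157477, a(12)=-363274; answer -363274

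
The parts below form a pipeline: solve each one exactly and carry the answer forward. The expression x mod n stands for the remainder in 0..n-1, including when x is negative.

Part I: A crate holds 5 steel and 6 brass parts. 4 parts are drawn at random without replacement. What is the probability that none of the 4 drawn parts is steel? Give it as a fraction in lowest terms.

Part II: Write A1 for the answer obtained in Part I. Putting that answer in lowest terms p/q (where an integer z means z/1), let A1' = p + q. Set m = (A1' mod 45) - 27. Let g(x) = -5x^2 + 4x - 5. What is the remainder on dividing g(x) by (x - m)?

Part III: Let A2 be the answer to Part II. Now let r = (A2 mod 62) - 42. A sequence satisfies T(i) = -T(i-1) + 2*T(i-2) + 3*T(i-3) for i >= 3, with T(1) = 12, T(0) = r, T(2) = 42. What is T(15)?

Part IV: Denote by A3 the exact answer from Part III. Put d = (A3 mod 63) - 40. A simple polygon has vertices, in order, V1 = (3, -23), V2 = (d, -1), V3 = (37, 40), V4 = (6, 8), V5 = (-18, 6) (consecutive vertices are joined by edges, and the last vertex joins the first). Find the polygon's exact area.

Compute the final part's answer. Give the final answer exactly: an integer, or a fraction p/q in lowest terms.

Part I: total draws C(11,4) = 330; favorable C(6,4) = 15; P = 1/22; answer 1/22
Part II: A1 = 1/22; threaded value p + q = 23; m = -4; remainder = value at the root: -5*(-4)^2 + 4*(-4)^1 - 5 = (-80) + (-16) + (-5) = -101; answer -101
Part III: A2 = -101; r = -19; T(3) = -1*(42) + 2*(12) + 3*(-19) = -75; iterating: T(3)=-75, T(4)=195, T(5)=-219, T(6)=384, T(7)=-237, T(8)=348, T(9)=330, T(10)=-345, T(11)=2049, T(12)=-1749, T(13)=4812, T(14)=-2163, T(15)=6540; answer 6540
Part IV: A3 = 6540; d = 11; cross terms: (3*-1 - 11*-23)=250, (11*40 - 37*-1)=477, (37*8 - 6*40)=56, (6*6 - -18*8)=180, (-18*-23 - 3*6)=396; twice the area = |1359| = 1359; area = 1359/2; answer 1359/2

1359/2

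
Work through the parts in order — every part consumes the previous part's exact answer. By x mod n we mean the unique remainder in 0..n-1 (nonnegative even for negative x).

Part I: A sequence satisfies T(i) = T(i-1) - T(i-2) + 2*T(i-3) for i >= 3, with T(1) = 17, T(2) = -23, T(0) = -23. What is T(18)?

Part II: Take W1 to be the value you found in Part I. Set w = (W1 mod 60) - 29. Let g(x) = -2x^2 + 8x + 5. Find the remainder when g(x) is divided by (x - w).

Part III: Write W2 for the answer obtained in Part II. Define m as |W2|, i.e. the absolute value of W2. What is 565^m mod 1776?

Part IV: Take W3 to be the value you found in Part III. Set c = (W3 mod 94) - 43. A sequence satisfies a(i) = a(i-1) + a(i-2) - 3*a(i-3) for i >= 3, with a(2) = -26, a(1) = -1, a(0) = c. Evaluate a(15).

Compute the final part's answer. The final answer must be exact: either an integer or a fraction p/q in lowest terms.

-5787

Part I: T(3) = 1*(-23) - 1*(17) + 2*(-23) = -86; iterating: T(3)=-86, T(4)=-29, T(5)=11, T(6)=-132, T(7)=-201, T(8)=-47, T(9)=-110, T(10)=-465, T(11)=-449, T(12)=-204, T(13)=-685, T(14)=-1379, T(15)=-1102, T(16)=-1093, T(17)=-2749, T(18)=-3860; answer -3860
Part II: W1 = -3860; w = 11; remainder = value at the root: -2*(11)^2 + 8*(11)^1 + 5 = (-242) + (88) + (5) = -149; answer -149
Part III: W2 = -149; m = 149; squarings mod 1776: 565^1=565, 565^2=1321, 565^4=1009, 565^8=433, 565^16=1009, 565^32=433, 565^64=1009, 565^128=433; 565^149 = 565^1 * 565^4 * 565^16 * 565^128 = 1765 (mod 1776); answer 1765
Part IV: W3 = 1765; c = 30; a(3) = 1*(-26) + 1*(-1) - 3*(30) = -117; iterating: a(3)=-117, a(4)=-140, a(5)=-179, a(6)=32, a(7)=273, a(8)=842, a(9)=1019, a(10)=1042, a(11)=-465, a(12)=-2480, a(13)=-6071, a(14)=-7156, a(15)=-5787; answer -5787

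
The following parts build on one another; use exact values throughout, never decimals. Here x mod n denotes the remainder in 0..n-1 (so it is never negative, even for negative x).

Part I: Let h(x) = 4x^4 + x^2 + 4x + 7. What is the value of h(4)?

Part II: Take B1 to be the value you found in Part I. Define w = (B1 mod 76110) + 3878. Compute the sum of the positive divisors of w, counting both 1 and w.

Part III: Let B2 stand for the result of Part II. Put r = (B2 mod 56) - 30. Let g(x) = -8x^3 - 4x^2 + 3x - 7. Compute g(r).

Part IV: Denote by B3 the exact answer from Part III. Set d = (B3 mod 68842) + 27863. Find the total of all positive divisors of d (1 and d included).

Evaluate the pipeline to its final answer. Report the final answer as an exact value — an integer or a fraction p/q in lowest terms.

Part I: 4*(4)^4 + 1*(4)^2 + 4*(4)^1 + 7 = (1024) + (16) + (16) + (7) = 1063; answer 1063
Part II: B1 = 1063; w = 4941; 4941 = 3^4 * 61; sigma = (1 + 3 + 9 + 27 + 81) * (1 + 61) = 121 * 62 = 7502; answer 7502
Part III: B2 = 7502; r = 24; -8*(24)^3 - 4*(24)^2 + 3*(24)^1 - 7 = (-110592) + (-2304) + (72) + (-7) = -112831; answer -112831
Part IV: B3 = -112831; d = 52716; 52716 = 2^2 * 3 * 23 * 191; sigma = (1 + 2 + 4) * (1 + 3) * (1 + 23) * (1 + 191) = 7 * 4 * 24 * 192 = 129024; answer 129024

129024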